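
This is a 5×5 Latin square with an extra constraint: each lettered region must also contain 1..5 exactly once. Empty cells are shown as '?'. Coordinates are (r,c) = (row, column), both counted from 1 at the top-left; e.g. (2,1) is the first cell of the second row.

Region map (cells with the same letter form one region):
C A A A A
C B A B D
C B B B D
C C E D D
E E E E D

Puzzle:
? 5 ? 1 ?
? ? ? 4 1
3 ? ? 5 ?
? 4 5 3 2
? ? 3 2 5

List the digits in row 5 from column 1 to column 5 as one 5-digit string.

41325

(1,1) = 2: row 1 has {1,5}; col 1 has {3}; region has {3,4} → only 2 remains.
(1,3) = 4: row 1 has {1,2,5}; col 3 has {3,5}; region has {1,5} → only 4 remains.
(1,5) = 3: row 1 has {1,2,4,5}; col 5 has {1,2,5}; region has {1,4,5} → only 3 remains.
(2,1) = 5: row 2 has {1,4}; col 1 has {2,3}; region has {2,3,4} → only 5 remains.
(2,3) = 2: row 2 has {1,4,5}; col 3 has {3,4,5}; region has {1,3,4,5} → only 2 remains.
(3,3) = 1: row 3 has {3,5}; col 3 has {2,3,4,5}; region has {4,5} → only 1 remains.
(3,5) = 4: row 3 has {1,3,5}; col 5 has {1,2,3,5}; region has {1,2,3,5} → only 4 remains.
(4,1) = 1: row 4 has {2,3,4,5}; col 1 has {2,3,5}; region has {2,3,4,5} → only 1 remains.
(5,1) = 4: row 5 has {2,3,5}; col 1 has {1,2,3,5}; region has {2,3,5} → only 4 remains.
(5,2) = 1: row 5 has {2,3,4,5}; col 2 has {4,5}; region has {2,3,4,5} → only 1 remains.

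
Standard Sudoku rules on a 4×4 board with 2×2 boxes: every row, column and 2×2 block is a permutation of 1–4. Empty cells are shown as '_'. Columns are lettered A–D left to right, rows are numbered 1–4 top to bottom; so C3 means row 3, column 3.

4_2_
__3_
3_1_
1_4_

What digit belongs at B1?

3

D1 = 1 (sole candidate).
A2 = 2 (sole candidate).
B2 = 1 (sole candidate).
D2 = 4 (sole candidate).
D3 = 2 (sole candidate).
B4 = 2 (sole candidate).
D4 = 3 (sole candidate).
B1 = 3: row 1 has {1,2,4}; col 2 has {1,2}; box has {1,2,4} → only 3 remains.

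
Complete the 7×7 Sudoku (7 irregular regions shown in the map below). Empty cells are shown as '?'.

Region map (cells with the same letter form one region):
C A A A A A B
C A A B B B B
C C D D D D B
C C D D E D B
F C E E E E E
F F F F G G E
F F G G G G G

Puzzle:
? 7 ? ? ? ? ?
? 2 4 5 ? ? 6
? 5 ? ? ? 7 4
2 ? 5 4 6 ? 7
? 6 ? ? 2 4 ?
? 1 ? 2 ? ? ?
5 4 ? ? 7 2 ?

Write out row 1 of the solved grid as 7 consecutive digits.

R4C2 = 3: row 4 has {2,4,5,6,7}; col 2 has {1,2,4,5,6,7}; region has {2,5,6} → only 3 remains.
R4C6 = 1: row 4 has {2,3,4,5,6,7}; col 6 has {2,4,7}; region has {4,5,7} → only 1 remains.
R2C6 = 3: row 2 has {2,4,5,6}; col 6 has {1,2,4,7}; region has {4,5,6,7} → only 3 remains.
R3C1 = 1: row 3 has {4,5,7}; col 1 has {2,5}; region has {2,3,5,6} → only 1 remains.
R3C5 = 3: row 3 has {1,4,5,7}; col 5 has {2,6,7}; region has {1,4,5,7} → only 3 remains.
R1C1 = 4: row 1 has {7}; col 1 has {1,2,5}; region has {1,2,3,5,6} → only 4 remains.
R2C1 = 7: row 2 has {2,3,4,5,6}; col 1 has {1,2,4,5}; region has {1,2,3,4,5,6} → only 7 remains.
R2C5 = 1: row 2 has {2,3,4,5,6,7}; col 5 has {2,3,6,7}; region has {3,4,5,6,7} → only 1 remains.
R3C4 = 6: row 3 has {1,3,4,5,7}; col 4 has {2,4,5}; region has {1,3,4,5,7} → only 6 remains.
R5C1 = 3: row 5 has {2,4,6}; col 1 has {1,2,4,5,7}; region has {1,2,4,5} → only 3 remains.
R6C1 = 6: row 6 has {1,2}; col 1 has {1,2,3,4,5,7}; region has {1,2,3,4,5} → only 6 remains.
R6C3 = 7: row 6 has {1,2,6}; col 3 has {4,5}; region has {1,2,3,4,5,6} → only 7 remains.
R6C6 = 5: row 6 has {1,2,6,7}; col 6 has {1,2,3,4,7}; region has {2,7} → only 5 remains.
R6C7 = 3: row 6 has {1,2,5,6,7}; col 7 has {4,6,7}; region has {2,4,6} → only 3 remains.
R7C7 = 1: row 7 has {2,4,5,7}; col 7 has {3,4,6,7}; region has {2,5,7} → only 1 remains.
R1C5 = 5: row 1 has {4,7}; col 5 has {1,2,3,6,7}; region has {2,4,7} → only 5 remains.
R1C6 = 6: row 1 has {4,5,7}; col 6 has {1,2,3,4,5,7}; region has {2,4,5,7} → only 6 remains.
R1C7 = 2: row 1 has {4,5,6,7}; col 7 has {1,3,4,6,7}; region has {1,3,4,5,6,7} → only 2 remains.
R3C3 = 2: row 3 has {1,3,4,5,6,7}; col 3 has {4,5,7}; region has {1,3,4,5,6,7} → only 2 remains.
R5C3 = 1: row 5 has {2,3,4,6}; col 3 has {2,4,5,7}; region has {2,3,4,6} → only 1 remains.
R5C4 = 7: row 5 has {1,2,3,4,6}; col 4 has {2,4,5,6}; region has {1,2,3,4,6} → only 7 remains.
R5C7 = 5: row 5 has {1,2,3,4,6,7}; col 7 has {1,2,3,4,6,7}; region has {1,2,3,4,6,7} → only 5 remains.
R6C5 = 4: row 6 has {1,2,3,5,6,7}; col 5 has {1,2,3,5,6,7}; region has {1,2,5,7} → only 4 remains.
R7C4 = 3: row 7 has {1,2,4,5,7}; col 4 has {2,4,5,6,7}; region has {1,2,4,5,7} → only 3 remains.
R1C3 = 3: row 1 has {2,4,5,6,7}; col 3 has {1,2,4,5,7}; region has {2,4,5,6,7} → only 3 remains.
R1C4 = 1: row 1 has {2,3,4,5,6,7}; col 4 has {2,3,4,5,6,7}; region has {2,3,4,5,6,7} → only 1 remains.

4731562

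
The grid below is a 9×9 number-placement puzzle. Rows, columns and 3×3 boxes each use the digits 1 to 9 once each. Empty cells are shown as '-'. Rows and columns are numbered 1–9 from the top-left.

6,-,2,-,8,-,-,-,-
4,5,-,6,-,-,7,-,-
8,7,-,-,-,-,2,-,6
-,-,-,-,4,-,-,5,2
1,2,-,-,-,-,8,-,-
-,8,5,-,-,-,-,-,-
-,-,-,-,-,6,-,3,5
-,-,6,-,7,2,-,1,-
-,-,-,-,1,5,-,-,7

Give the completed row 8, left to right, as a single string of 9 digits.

546372918

R7C5 = 9 (sole candidate).
R7C7 = 4 (sole candidate).
R8C7 = 9: row 8 has {1,2,6,7}; col 7 has {2,4,7,8}; box has {1,3,4,5,7} → only 9 remains.
R8C9 = 8: row 8 has {1,2,6,7,9}; col 9 has {2,5,6,7}; box has {1,3,4,5,7,9} → only 8 remains.
R9C7 = 6 (sole candidate).
R9C8 = 2 (sole candidate).
R7C2 = 1 (sole candidate).
R7C4 = 8 (sole candidate).
R7C3 = 7 (sole candidate).
R7C1 = 2 (sole candidate).
R2C5 = 2 (hidden single in row 2).
R2C8 = 8 (hidden single in row 2).
R4C2 = 6 (hidden single in row 4).
R4C6 = 8 (hidden single in row 4).
R6C4 = 2 (hidden single in row 6).
R8C1 = 5: in row 8, 5 can only go here (every other open cell in that row sees a 5).
R9C3 = 8 (hidden single in row 9).
R5C3 = 4 (hidden single in column 3).
R1C7 = 5 (hidden single in column 7).
Singles propagation stalls before every target cell is settled. Branch on R1C2 (candidates {3,9}).
  Try R1C2 = 9: this forces R1C8=4, R3C8=9, R2C6=9, R6C9=4, R6C1=9; then row 9 has no cell left for 9 — contradiction.
So R1C2 = 3.
R8C2 = 4: row 8 has {1,2,5,6,7,8,9}; col 2 has {1,2,3,5,6,7,8}; box has {1,2,5,6,7,8} → only 4 remains.
R8C4 = 3: row 8 has {1,2,4,5,6,7,8,9}; col 4 has {2,6,8}; box has {1,2,5,6,7,8,9} → only 3 remains.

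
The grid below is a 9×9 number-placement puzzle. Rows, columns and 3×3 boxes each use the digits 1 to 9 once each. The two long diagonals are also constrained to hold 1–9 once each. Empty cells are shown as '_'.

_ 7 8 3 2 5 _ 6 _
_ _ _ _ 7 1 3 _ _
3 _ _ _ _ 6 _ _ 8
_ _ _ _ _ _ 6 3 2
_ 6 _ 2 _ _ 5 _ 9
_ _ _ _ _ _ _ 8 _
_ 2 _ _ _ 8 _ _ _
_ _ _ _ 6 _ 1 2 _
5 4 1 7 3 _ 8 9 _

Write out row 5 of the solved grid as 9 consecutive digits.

row 2, column 8 = 4: row 2 has {1,3,7}; col 8 has {2,3,6,8,9}; box has {3,6,8}; anti-diagonal has {5} → only 4 remains.
row 2, column 9 = 5: row 2 has {1,3,4,7}; col 9 has {2,8,9}; box has {3,4,6,8} → only 5 remains.
row 9, column 6 = 2: row 9 has {1,3,4,5,7,8,9}; col 6 has {1,5,6,8}; box has {3,6,7,8} → only 2 remains.
row 9, column 9 = 6: row 9 has {1,2,3,4,5,7,8,9}; col 9 has {2,5,8,9}; box has {1,2,8,9}; main diagonal has {2} → only 6 remains.
row 1, column 7 = 9: row 1 has {2,3,5,6,7,8}; col 7 has {1,3,5,6,8}; box has {3,4,5,6,8} → only 9 remains.
row 1, column 9 = 1: row 1 has {2,3,5,6,7,8,9}; col 9 has {2,5,6,8,9}; box has {3,4,5,6,8,9}; anti-diagonal has {4,5} → only 1 remains.
row 2, column 2 = 9: row 2 has {1,3,4,5,7}; col 2 has {2,4,6,7}; box has {3,7,8}; main diagonal has {2,6} → only 9 remains.
row 2, column 4 = 8: row 2 has {1,3,4,5,7,9}; col 4 has {2,3,7}; box has {1,2,3,5,6,7} → only 8 remains.
row 3, column 8 = 7: row 3 has {3,6,8}; col 8 has {2,3,4,6,8,9}; box has {1,3,4,5,6,8,9} → only 7 remains.
row 5, column 5 = 8: row 5 has {2,5,6,9}; col 5 has {2,3,6,7}; box has {2}; main diagonal has {2,6,9}; anti-diagonal has {1,4,5} → only 8 remains.
row 5, column 8 = 1: row 5 has {2,5,6,8,9}; col 8 has {2,3,4,6,7,8,9}; box has {2,3,5,6,8,9} → only 1 remains.
row 7, column 8 = 5: row 7 has {2,8}; col 8 has {1,2,3,4,6,7,8,9}; box has {1,2,6,8,9} → only 5 remains.
row 8, column 2 = 3: row 8 has {1,2,6}; col 2 has {2,4,6,7,9}; box has {1,2,4,5}; anti-diagonal has {1,4,5,8} → only 3 remains.
row 1, column 1 = 4: row 1 has {1,2,3,5,6,7,8,9}; col 1 has {3,5}; box has {3,7,8,9}; main diagonal has {2,6,8,9} → only 4 remains.
row 3, column 3 = 5: row 3 has {3,6,7,8}; col 3 has {1,8}; box has {3,4,7,8,9}; main diagonal has {2,4,6,8,9} → only 5 remains.
row 3, column 7 = 2: row 3 has {3,5,6,7,8}; col 7 has {1,3,5,6,8,9}; box has {1,3,4,5,6,7,8,9}; anti-diagonal has {1,3,4,5,8} → only 2 remains.
row 4, column 4 = 1: row 4 has {2,3,6}; col 4 has {2,3,7,8}; box has {2,8}; main diagonal has {2,4,5,6,8,9} → only 1 remains.
row 5, column 1 = 7: row 5 has {1,2,5,6,8,9}; col 1 has {3,4,5}; box has {6} → only 7 remains.
row 7, column 7 = 7: row 7 has {2,5,8}; col 7 has {1,2,3,5,6,8,9}; box has {1,2,5,6,8,9}; main diagonal has {1,2,4,5,6,8,9} → only 7 remains.
row 8, column 9 = 4: row 8 has {1,2,3,6}; col 9 has {1,2,5,6,8,9}; box has {1,2,5,6,7,8,9} → only 4 remains.
row 3, column 2 = 1: row 3 has {2,3,5,6,7,8}; col 2 has {2,3,4,6,7,9}; box has {3,4,5,7,8,9} → only 1 remains.
row 6, column 2 = 5: row 6 has {8}; col 2 has {1,2,3,4,6,7,9}; box has {6,7} → only 5 remains.
row 6, column 6 = 3: row 6 has {5,8}; col 6 has {1,2,5,6,8}; box has {1,2,8}; main diagonal has {1,2,4,5,6,7,8,9} → only 3 remains.
row 6, column 7 = 4: row 6 has {3,5,8}; col 7 has {1,2,3,5,6,7,8,9}; box has {1,2,3,5,6,8,9} → only 4 remains.
row 6, column 9 = 7: row 6 has {3,4,5,8}; col 9 has {1,2,4,5,6,8,9}; box has {1,2,3,4,5,6,8,9} → only 7 remains.
row 7, column 9 = 3: row 7 has {2,5,7,8}; col 9 has {1,2,4,5,6,7,8,9}; box has {1,2,4,5,6,7,8,9} → only 3 remains.
row 8, column 6 = 9: row 8 has {1,2,3,4,6}; col 6 has {1,2,3,5,6,8}; box has {2,3,6,7,8} → only 9 remains.
row 4, column 2 = 8: row 4 has {1,2,3,6}; col 2 has {1,2,3,4,5,6,7,9}; box has {5,6,7} → only 8 remains.
row 4, column 6 = 7: row 4 has {1,2,3,6,8}; col 6 has {1,2,3,5,6,8,9}; box has {1,2,3,8}; anti-diagonal has {1,2,3,4,5,8} → only 7 remains.
row 5, column 6 = 4: row 5 has {1,2,5,6,7,8,9}; col 6 has {1,2,3,5,6,7,8,9}; box has {1,2,3,7,8} → only 4 remains.
row 6, column 5 = 9: row 6 has {3,4,5,7,8}; col 5 has {2,3,6,7,8}; box has {1,2,3,4,7,8} → only 9 remains.
row 7, column 4 = 4: row 7 has {2,3,5,7,8}; col 4 has {1,2,3,7,8}; box has {2,3,6,7,8,9} → only 4 remains.
row 7, column 5 = 1: row 7 has {2,3,4,5,7,8}; col 5 has {2,3,6,7,8,9}; box has {2,3,4,6,7,8,9} → only 1 remains.
row 8, column 1 = 8: row 8 has {1,2,3,4,6,9}; col 1 has {3,4,5,7}; box has {1,2,3,4,5} → only 8 remains.
row 8, column 3 = 7: row 8 has {1,2,3,4,6,8,9}; col 3 has {1,5,8}; box has {1,2,3,4,5,8} → only 7 remains.
row 8, column 4 = 5: row 8 has {1,2,3,4,6,7,8,9}; col 4 has {1,2,3,4,7,8}; box has {1,2,3,4,6,7,8,9} → only 5 remains.
row 3, column 4 = 9: row 3 has {1,2,3,5,6,7,8}; col 4 has {1,2,3,4,5,7,8}; box has {1,2,3,5,6,7,8} → only 9 remains.
row 3, column 5 = 4: row 3 has {1,2,3,5,6,7,8,9}; col 5 has {1,2,3,6,7,8,9}; box has {1,2,3,5,6,7,8,9} → only 4 remains.
row 4, column 1 = 9: row 4 has {1,2,3,6,7,8}; col 1 has {3,4,5,7,8}; box has {5,6,7,8} → only 9 remains.
row 4, column 3 = 4: row 4 has {1,2,3,6,7,8,9}; col 3 has {1,5,7,8}; box has {5,6,7,8,9} → only 4 remains.
row 4, column 5 = 5: row 4 has {1,2,3,4,6,7,8,9}; col 5 has {1,2,3,4,6,7,8,9}; box has {1,2,3,4,7,8,9} → only 5 remains.
row 5, column 3 = 3: row 5 has {1,2,4,5,6,7,8,9}; col 3 has {1,4,5,7,8}; box has {4,5,6,7,8,9} → only 3 remains.

763284519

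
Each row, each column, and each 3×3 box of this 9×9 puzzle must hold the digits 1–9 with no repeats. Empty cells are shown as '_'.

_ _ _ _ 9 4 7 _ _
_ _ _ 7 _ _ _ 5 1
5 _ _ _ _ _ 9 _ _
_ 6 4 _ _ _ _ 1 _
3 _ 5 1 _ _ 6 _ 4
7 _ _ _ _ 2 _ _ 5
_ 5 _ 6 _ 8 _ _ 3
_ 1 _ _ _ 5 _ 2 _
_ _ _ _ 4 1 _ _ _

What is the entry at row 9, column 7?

row 1, column 4 = 5 (hidden single in row 1).
row 4, column 5 = 5 (hidden single in row 4).
row 5, column 2 = 2 (hidden single in row 5).
row 6, column 3 = 1 (hidden single in row 6).
row 6, column 4 = 4 (hidden single in row 6).
row 6, column 5 = 6 (hidden single in row 6).
row 1, column 1 = 1 (hidden single in row 1).
row 3, column 5 = 1 (hidden single in row 3).
row 7, column 7 = 1 (hidden single in row 7).
row 9, column 7 = 5: in row 9, 5 can only go here (every other open cell in that row sees a 5).

5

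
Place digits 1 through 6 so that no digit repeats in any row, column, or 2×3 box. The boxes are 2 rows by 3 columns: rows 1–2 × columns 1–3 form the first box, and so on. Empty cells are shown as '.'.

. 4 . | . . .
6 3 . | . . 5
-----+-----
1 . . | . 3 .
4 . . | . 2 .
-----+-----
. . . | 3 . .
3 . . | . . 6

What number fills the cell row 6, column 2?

row 3, column 6 = 4: row 3 has {1,3}; col 6 has {5,6}; box has {2,3} → only 4 remains.
row 4, column 6 = 1: row 4 has {2,4}; col 6 has {4,5,6}; box has {2,3,4} → only 1 remains.
row 5, column 6 = 2: row 5 has {3}; col 6 has {1,4,5,6}; box has {3,6} → only 2 remains.
row 1, column 6 = 3: row 1 has {4}; col 6 has {1,2,4,5,6}; box has {5} → only 3 remains.
row 5, column 1 = 5: row 5 has {2,3}; col 1 has {1,3,4,6}; box has {3} → only 5 remains.
row 1, column 1 = 2: row 1 has {3,4}; col 1 has {1,3,4,5,6}; box has {3,4,6} → only 2 remains.
row 2, column 3 = 1: row 2 has {3,5,6}; col 3 has {}; box has {2,3,4,6} → only 1 remains.
row 2, column 5 = 4: row 2 has {1,3,5,6}; col 5 has {2,3}; box has {3,5} → only 4 remains.
row 5, column 5 = 1: row 5 has {2,3,5}; col 5 has {2,3,4}; box has {2,3,6} → only 1 remains.
row 6, column 5 = 5: row 6 has {3,6}; col 5 has {1,2,3,4}; box has {1,2,3,6} → only 5 remains.
row 1, column 3 = 5: row 1 has {2,3,4}; col 3 has {1}; box has {1,2,3,4,6} → only 5 remains.
row 1, column 5 = 6: row 1 has {2,3,4,5}; col 5 has {1,2,3,4,5}; box has {3,4,5} → only 6 remains.
row 2, column 4 = 2: row 2 has {1,3,4,5,6}; col 4 has {3}; box has {3,4,5,6} → only 2 remains.
row 5, column 2 = 6: row 5 has {1,2,3,5}; col 2 has {3,4}; box has {3,5} → only 6 remains.
row 5, column 3 = 4: row 5 has {1,2,3,5,6}; col 3 has {1,5}; box has {3,5,6} → only 4 remains.
row 6, column 3 = 2: row 6 has {3,5,6}; col 3 has {1,4,5}; box has {3,4,5,6} → only 2 remains.
row 6, column 4 = 4: row 6 has {2,3,5,6}; col 4 has {2,3}; box has {1,2,3,5,6} → only 4 remains.
row 1, column 4 = 1: row 1 has {2,3,4,5,6}; col 4 has {2,3,4}; box has {2,3,4,5,6} → only 1 remains.
row 3, column 3 = 6: row 3 has {1,3,4}; col 3 has {1,2,4,5}; box has {1,4} → only 6 remains.
row 3, column 4 = 5: row 3 has {1,3,4,6}; col 4 has {1,2,3,4}; box has {1,2,3,4} → only 5 remains.
row 4, column 2 = 5: row 4 has {1,2,4}; col 2 has {3,4,6}; box has {1,4,6} → only 5 remains.
row 4, column 3 = 3: row 4 has {1,2,4,5}; col 3 has {1,2,4,5,6}; box has {1,4,5,6} → only 3 remains.
row 4, column 4 = 6: row 4 has {1,2,3,4,5}; col 4 has {1,2,3,4,5}; box has {1,2,3,4,5} → only 6 remains.
row 6, column 2 = 1: row 6 has {2,3,4,5,6}; col 2 has {3,4,5,6}; box has {2,3,4,5,6} → only 1 remains.

1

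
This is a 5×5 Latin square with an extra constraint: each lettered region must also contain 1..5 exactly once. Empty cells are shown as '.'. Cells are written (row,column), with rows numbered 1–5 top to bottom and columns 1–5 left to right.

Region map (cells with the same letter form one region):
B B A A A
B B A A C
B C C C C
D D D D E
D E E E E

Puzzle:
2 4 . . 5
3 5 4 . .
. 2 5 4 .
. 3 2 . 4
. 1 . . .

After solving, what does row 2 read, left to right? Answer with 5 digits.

35421

(2,5) = 1: row 2 has {3,4,5}; col 5 has {4,5}; region has {2,4,5} → only 1 remains.
(3,1) = 1: row 3 has {2,4,5}; col 1 has {2,3}; region has {2,3,4,5} → only 1 remains.
(3,5) = 3: row 3 has {1,2,4,5}; col 5 has {1,4,5}; region has {1,2,4,5} → only 3 remains.
(4,1) = 5: row 4 has {2,3,4}; col 1 has {1,2,3}; region has {2,3} → only 5 remains.
(4,4) = 1: row 4 has {2,3,4,5}; col 4 has {4}; region has {2,3,5} → only 1 remains.
(5,1) = 4: row 5 has {1}; col 1 has {1,2,3,5}; region has {1,2,3,5} → only 4 remains.
(5,3) = 3: row 5 has {1,4}; col 3 has {2,4,5}; region has {1,4} → only 3 remains.
(5,5) = 2: row 5 has {1,3,4}; col 5 has {1,3,4,5}; region has {1,3,4} → only 2 remains.
(1,3) = 1: row 1 has {2,4,5}; col 3 has {2,3,4,5}; region has {4,5} → only 1 remains.
(1,4) = 3: row 1 has {1,2,4,5}; col 4 has {1,4}; region has {1,4,5} → only 3 remains.
(2,4) = 2: row 2 has {1,3,4,5}; col 4 has {1,3,4}; region has {1,3,4,5} → only 2 remains.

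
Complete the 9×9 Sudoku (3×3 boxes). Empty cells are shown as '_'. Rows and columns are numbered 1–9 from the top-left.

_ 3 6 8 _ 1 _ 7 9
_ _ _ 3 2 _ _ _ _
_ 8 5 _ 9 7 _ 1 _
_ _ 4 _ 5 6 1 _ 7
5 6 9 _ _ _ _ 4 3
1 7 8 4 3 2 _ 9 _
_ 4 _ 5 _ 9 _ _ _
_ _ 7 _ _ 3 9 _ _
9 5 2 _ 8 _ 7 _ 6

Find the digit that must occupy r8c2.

1

r1c5 = 4 (sole candidate).
r2c3 = 1 (sole candidate).
r2c6 = 5 (sole candidate).
r3c4 = 6 (sole candidate).
r4c2 = 2 (sole candidate).
r4c4 = 9 (sole candidate).
r4c8 = 8 (sole candidate).
r5c6 = 8 (sole candidate).
r5c7 = 2 (sole candidate).
r6c9 = 5 (sole candidate).
r7c3 = 3 (sole candidate).
r7c7 = 8 (sole candidate).
r7c8 = 2 (sole candidate).
r7c9 = 1 (sole candidate).
r8c2 = 1: row 8 has {3,7,9}; col 2 has {2,3,4,5,6,7,8}; box has {2,3,4,5,7,9} → only 1 remains.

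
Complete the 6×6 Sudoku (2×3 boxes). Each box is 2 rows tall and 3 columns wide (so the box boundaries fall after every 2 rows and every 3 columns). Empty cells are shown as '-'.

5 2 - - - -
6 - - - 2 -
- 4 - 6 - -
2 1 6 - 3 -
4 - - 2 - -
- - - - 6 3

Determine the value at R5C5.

R2C2 = 3 (sole candidate).
R3C1 = 3 (sole candidate).
R3C3 = 5 (sole candidate).
R3C5 = 1 (sole candidate).
R3C6 = 2 (sole candidate).
R5C5 = 5: row 5 has {2,4}; col 5 has {1,2,3,6}; box has {2,3,6} → only 5 remains.

5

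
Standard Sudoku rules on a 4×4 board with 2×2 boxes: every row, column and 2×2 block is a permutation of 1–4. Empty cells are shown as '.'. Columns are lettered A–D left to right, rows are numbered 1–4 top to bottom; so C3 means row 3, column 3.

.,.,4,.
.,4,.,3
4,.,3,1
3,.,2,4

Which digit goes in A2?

D1 = 2: row 1 has {4}; col 4 has {1,3,4}; box has {3,4} → only 2 remains.
C2 = 1: row 2 has {3,4}; col 3 has {2,3,4}; box has {2,3,4} → only 1 remains.
B3 = 2: row 3 has {1,3,4}; col 2 has {4}; box has {3,4} → only 2 remains.
B4 = 1: row 4 has {2,3,4}; col 2 has {2,4}; box has {2,3,4} → only 1 remains.
A1 = 1: row 1 has {2,4}; col 1 has {3,4}; box has {4} → only 1 remains.
B1 = 3: row 1 has {1,2,4}; col 2 has {1,2,4}; box has {1,4} → only 3 remains.
A2 = 2: row 2 has {1,3,4}; col 1 has {1,3,4}; box has {1,3,4} → only 2 remains.

2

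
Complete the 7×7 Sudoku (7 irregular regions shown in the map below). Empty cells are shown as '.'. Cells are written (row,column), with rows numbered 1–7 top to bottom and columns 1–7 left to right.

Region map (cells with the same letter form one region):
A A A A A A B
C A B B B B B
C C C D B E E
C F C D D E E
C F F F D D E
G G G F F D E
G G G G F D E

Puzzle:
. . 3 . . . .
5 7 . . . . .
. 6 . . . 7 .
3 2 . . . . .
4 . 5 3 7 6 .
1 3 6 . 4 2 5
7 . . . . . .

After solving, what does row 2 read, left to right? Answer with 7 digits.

(3,1) = 2: row 3 has {6,7}; col 1 has {1,3,4,5,7}; region has {3,4,5,6} → only 2 remains.
(3,3) = 1: row 3 has {2,6,7}; col 3 has {3,5,6}; region has {2,3,4,5,6} → only 1 remains.
(4,3) = 7: row 4 has {2,3}; col 3 has {1,3,5,6}; region has {1,2,3,4,5,6} → only 7 remains.
(5,2) = 1: row 5 has {3,4,5,6,7}; col 2 has {2,3,6,7}; region has {2,3,4,5} → only 1 remains.
(5,7) = 2: row 5 has {1,3,4,5,6,7}; col 7 has {5}; region has {5,7} → only 2 remains.
(6,4) = 7: row 6 has {1,2,3,4,5,6}; col 4 has {3}; region has {1,2,3,4,5} → only 7 remains.
(7,5) = 6: row 7 has {7}; col 5 has {4,7}; region has {1,2,3,4,5,7} → only 6 remains.
(1,1) = 6: row 1 has {3}; col 1 has {1,2,3,4,5,7}; region has {3,7} → only 6 remains.
(1,7) = 7: in row 1, 7 can only go here (every other open cell in that row sees a 7).
(4,7) = 6: in row 4, 6 can only go here (every other open cell in that row sees a 6).
(2,4) = 6: in row 2, 6 can only go here (every other open cell in that row sees a 6).
(3,5) = 5: in region B, 5 can only go here (every other open cell in that region sees a 5).
(3,4) = 4: row 3 has {1,2,5,6,7}; col 4 has {3,6,7}; region has {2,6,7} → only 4 remains.
(3,7) = 3: row 3 has {1,2,4,5,6,7}; col 7 has {2,5,6,7}; region has {2,5,6,7} → only 3 remains.
(4,5) = 1: row 4 has {2,3,6,7}; col 5 has {4,5,6,7}; region has {2,4,6,7} → only 1 remains.
(4,6) = 4: row 4 has {1,2,3,6,7}; col 6 has {2,6,7}; region has {2,3,5,6,7} → only 4 remains.
(7,7) = 1: row 7 has {6,7}; col 7 has {2,3,5,6,7}; region has {2,3,4,5,6,7} → only 1 remains.
(1,5) = 2: row 1 has {3,6,7}; col 5 has {1,4,5,6,7}; region has {3,6,7} → only 2 remains.
(2,5) = 3: row 2 has {5,6,7}; col 5 has {1,2,4,5,6,7}; region has {5,6,7} → only 3 remains.
(2,6) = 1: row 2 has {3,5,6,7}; col 6 has {2,4,6,7}; region has {3,5,6,7} → only 1 remains.
(2,7) = 4: row 2 has {1,3,5,6,7}; col 7 has {1,2,3,5,6,7}; region has {1,3,5,6,7} → only 4 remains.
(4,4) = 5: row 4 has {1,2,3,4,6,7}; col 4 has {3,4,6,7}; region has {1,2,4,6,7} → only 5 remains.
(7,4) = 2: row 7 has {1,6,7}; col 4 has {3,4,5,6,7}; region has {1,3,6,7} → only 2 remains.
(7,6) = 3: row 7 has {1,2,6,7}; col 6 has {1,2,4,6,7}; region has {1,2,4,5,6,7} → only 3 remains.
(1,4) = 1: row 1 has {2,3,6,7}; col 4 has {2,3,4,5,6,7}; region has {2,3,6,7} → only 1 remains.
(1,6) = 5: row 1 has {1,2,3,6,7}; col 6 has {1,2,3,4,6,7}; region has {1,2,3,6,7} → only 5 remains.
(2,3) = 2: row 2 has {1,3,4,5,6,7}; col 3 has {1,3,5,6,7}; region has {1,3,4,5,6,7} → only 2 remains.

5726314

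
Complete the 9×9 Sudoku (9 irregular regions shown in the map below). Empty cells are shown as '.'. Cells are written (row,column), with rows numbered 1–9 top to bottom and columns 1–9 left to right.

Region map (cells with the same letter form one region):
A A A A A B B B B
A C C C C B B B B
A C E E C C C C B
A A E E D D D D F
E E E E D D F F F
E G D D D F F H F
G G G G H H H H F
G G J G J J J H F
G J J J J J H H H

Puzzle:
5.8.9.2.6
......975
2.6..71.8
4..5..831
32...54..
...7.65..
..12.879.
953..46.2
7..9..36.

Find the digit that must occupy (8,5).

(3,4) = 4: row 3 has {1,2,6,7,8}; col 4 has {2,5,7,9}; region has {2,3,5,6} → only 4 remains.
(3,8) = 5: row 3 has {1,2,4,6,7,8}; col 8 has {3,6,7,9}; region has {1,7} → only 5 remains.
(5,8) = 8: row 5 has {2,3,4,5}; col 8 has {3,5,6,7,9}; region has {1,2,4,5,6} → only 8 remains.
(7,1) = 6: row 7 has {1,2,7,8,9}; col 1 has {2,3,4,5,7,9}; region has {1,2,5,7,9} → only 6 remains.
(7,9) = 3: row 7 has {1,2,6,7,8,9}; col 9 has {1,2,5,6,8}; region has {1,2,4,5,6,8} → only 3 remains.
(8,4) = 8: row 8 has {2,3,4,5,6,9}; col 4 has {2,4,5,7,9}; region has {1,2,5,6,7,9} → only 8 remains.
(8,8) = 1: row 8 has {2,3,4,5,6,8,9}; col 8 has {3,5,6,7,8,9}; region has {3,6,7,8,9} → only 1 remains.
(9,9) = 4: row 9 has {3,6,7,9}; col 9 has {1,2,3,5,6,8}; region has {1,3,6,7,8,9} → only 4 remains.
(1,8) = 4: row 1 has {2,5,6,8,9}; col 8 has {1,3,5,6,7,8,9}; region has {2,5,6,7,8,9} → only 4 remains.
(2,1) = 1: row 2 has {5,7,9}; col 1 has {2,3,4,5,6,7,9}; region has {2,4,5,8,9} → only 1 remains.
(2,6) = 3: row 2 has {1,5,7,9}; col 6 has {4,5,6,7,8}; region has {2,4,5,6,7,8,9} → only 3 remains.
(3,5) = 3: row 3 has {1,2,4,5,6,7,8}; col 5 has {9}; region has {1,5,7} → only 3 remains.
(5,4) = 1: row 5 has {2,3,4,5,8}; col 4 has {2,4,5,7,8,9}; region has {2,3,4,5,6} → only 1 remains.
(5,5) = 6: row 5 has {1,2,3,4,5,8}; col 5 has {3,9}; region has {3,5,7,8} → only 6 remains.
(6,1) = 8: row 6 has {5,6,7}; col 1 has {1,2,3,4,5,6,7,9}; region has {1,2,3,4,5,6} → only 8 remains.
(6,8) = 2: row 6 has {5,6,7,8}; col 8 has {1,3,4,5,6,7,8,9}; region has {1,3,4,6,7,8,9} → only 2 remains.
(6,9) = 9: row 6 has {2,5,6,7,8}; col 9 has {1,2,3,4,5,6,8}; region has {1,2,3,4,5,6,8} → only 9 remains.
(7,2) = 4: row 7 has {1,2,3,6,7,8,9}; col 2 has {2,5}; region has {1,2,5,6,7,8,9} → only 4 remains.
(7,5) = 5: row 7 has {1,2,3,4,6,7,8,9}; col 5 has {3,6,9}; region has {1,2,3,4,6,7,8,9} → only 5 remains.
(8,5) = 7: row 8 has {1,2,3,4,5,6,8,9}; col 5 has {3,5,6,9}; region has {3,4,6,9} → only 7 remains.

7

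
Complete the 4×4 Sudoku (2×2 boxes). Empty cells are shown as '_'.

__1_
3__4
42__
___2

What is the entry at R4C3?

4

R1C1 = 2 (sole candidate).
R1C2 = 4 (sole candidate).
R1C4 = 3 (sole candidate).
R2C2 = 1 (sole candidate).
R2C3 = 2 (sole candidate).
R3C3 = 3 (sole candidate).
R3C4 = 1 (sole candidate).
R4C1 = 1 (sole candidate).
R4C2 = 3 (sole candidate).
R4C3 = 4: row 4 has {1,2,3}; col 3 has {1,2,3}; box has {1,2,3} → only 4 remains.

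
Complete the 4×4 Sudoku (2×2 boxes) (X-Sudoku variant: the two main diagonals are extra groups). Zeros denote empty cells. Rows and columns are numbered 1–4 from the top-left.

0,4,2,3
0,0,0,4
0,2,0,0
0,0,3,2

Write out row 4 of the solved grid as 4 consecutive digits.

row 1, column 1 = 1 (sole candidate).
row 2, column 2 = 3 (sole candidate).
row 2, column 3 = 1 (sole candidate).
row 3, column 3 = 4 (sole candidate).
row 3, column 4 = 1 (sole candidate).
row 4, column 1 = 4: row 4 has {2,3}; col 1 has {1}; box has {2}; anti-diagonal has {1,2,3} → only 4 remains.
row 4, column 2 = 1: row 4 has {2,3,4}; col 2 has {2,3,4}; box has {2,4} → only 1 remains.

4132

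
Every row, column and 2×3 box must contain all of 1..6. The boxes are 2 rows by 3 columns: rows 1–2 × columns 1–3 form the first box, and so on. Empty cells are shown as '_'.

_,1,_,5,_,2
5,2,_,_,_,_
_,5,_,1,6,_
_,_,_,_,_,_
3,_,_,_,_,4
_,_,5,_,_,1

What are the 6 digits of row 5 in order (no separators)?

361254

R3C6 = 3: row 3 has {1,5,6}; col 6 has {1,2,4}; box has {1,6} → only 3 remains.
R4C6 = 5: row 4 has {}; col 6 has {1,2,3,4}; box has {1,3,6} → only 5 remains.
R5C2 = 6: row 5 has {3,4}; col 2 has {1,2,5}; box has {3,5} → only 6 remains.
R5C4 = 2: row 5 has {3,4,6}; col 4 has {1,5}; box has {1,4} → only 2 remains.
R5C5 = 5: row 5 has {2,3,4,6}; col 5 has {6}; box has {1,2,4} → only 5 remains.
R6C2 = 4: row 6 has {1,5}; col 2 has {1,2,5,6}; box has {3,5,6} → only 4 remains.
R6C5 = 3: row 6 has {1,4,5}; col 5 has {5,6}; box has {1,2,4,5} → only 3 remains.
R1C5 = 4: row 1 has {1,2,5}; col 5 has {3,5,6}; box has {2,5} → only 4 remains.
R2C5 = 1: row 2 has {2,5}; col 5 has {3,4,5,6}; box has {2,4,5} → only 1 remains.
R2C6 = 6: row 2 has {1,2,5}; col 6 has {1,2,3,4,5}; box has {1,2,4,5} → only 6 remains.
R4C2 = 3: row 4 has {5}; col 2 has {1,2,4,5,6}; box has {5} → only 3 remains.
R4C4 = 4: row 4 has {3,5}; col 4 has {1,2,5}; box has {1,3,5,6} → only 4 remains.
R4C5 = 2: row 4 has {3,4,5}; col 5 has {1,3,4,5,6}; box has {1,3,4,5,6} → only 2 remains.
R5C3 = 1: row 5 has {2,3,4,5,6}; col 3 has {5}; box has {3,4,5,6} → only 1 remains.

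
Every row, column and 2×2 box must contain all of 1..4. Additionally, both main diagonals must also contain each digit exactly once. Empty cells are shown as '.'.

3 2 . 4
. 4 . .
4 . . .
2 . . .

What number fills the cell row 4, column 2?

3

row 1, column 3 = 1: row 1 has {2,3,4}; col 3 has {}; box has {4} → only 1 remains.
row 2, column 1 = 1: row 2 has {4}; col 1 has {2,3,4}; box has {2,3,4} → only 1 remains.
row 2, column 3 = 3: row 2 has {1,4}; col 3 has {1}; box has {1,4}; anti-diagonal has {2,4} → only 3 remains.
row 2, column 4 = 2: row 2 has {1,3,4}; col 4 has {4}; box has {1,3,4} → only 2 remains.
row 3, column 2 = 1: row 3 has {4}; col 2 has {2,4}; box has {2,4}; anti-diagonal has {2,3,4} → only 1 remains.
row 3, column 3 = 2: row 3 has {1,4}; col 3 has {1,3}; box has {}; main diagonal has {3,4} → only 2 remains.
row 3, column 4 = 3: row 3 has {1,2,4}; col 4 has {2,4}; box has {2} → only 3 remains.
row 4, column 2 = 3: row 4 has {2}; col 2 has {1,2,4}; box has {1,2,4} → only 3 remains.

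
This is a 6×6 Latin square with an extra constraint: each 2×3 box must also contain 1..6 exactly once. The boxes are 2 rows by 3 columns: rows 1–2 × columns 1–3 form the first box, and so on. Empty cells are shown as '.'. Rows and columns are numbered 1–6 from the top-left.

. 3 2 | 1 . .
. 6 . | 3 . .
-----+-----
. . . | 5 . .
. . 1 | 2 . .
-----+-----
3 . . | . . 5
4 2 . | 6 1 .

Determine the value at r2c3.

4

r1c1 = 5: row 1 has {1,2,3}; col 1 has {3,4}; box has {2,3,6} → only 5 remains.
r2c1 = 1: row 2 has {3,6}; col 1 has {3,4,5}; box has {2,3,5,6} → only 1 remains.
r2c3 = 4: row 2 has {1,3,6}; col 3 has {1,2}; box has {1,2,3,5,6} → only 4 remains.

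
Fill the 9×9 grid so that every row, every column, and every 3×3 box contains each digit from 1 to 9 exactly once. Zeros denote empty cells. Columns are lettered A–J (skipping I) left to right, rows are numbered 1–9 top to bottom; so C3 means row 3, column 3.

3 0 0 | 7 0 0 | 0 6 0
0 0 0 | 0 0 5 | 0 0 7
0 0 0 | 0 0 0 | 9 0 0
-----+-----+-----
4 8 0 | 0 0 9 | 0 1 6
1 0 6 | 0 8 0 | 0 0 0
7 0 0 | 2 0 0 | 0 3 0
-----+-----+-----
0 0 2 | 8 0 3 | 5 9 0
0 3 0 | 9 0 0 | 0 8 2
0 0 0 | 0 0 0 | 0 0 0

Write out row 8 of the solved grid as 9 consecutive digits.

A7 = 6 (sole candidate).
A8 = 5: row 8 has {2,3,8,9}; col 1 has {1,3,4,6,7}; box has {2,3,6} → only 5 remains.
G4 = 2 (hidden single in row 4).
E4 = 7 (hidden single in row 4).
F5 = 4 (sole candidate).
G5 = 7 (sole candidate).
H5 = 5 (sole candidate).
J5 = 9 (sole candidate).
B5 = 2 (sole candidate).
D5 = 3 (sole candidate).
D4 = 5 (sole candidate).
C4 = 3 (sole candidate).
B7 = 7 (hidden single in row 7).
C3 = 7 (hidden single in row 3).
F8 = 7: in row 8, 7 can only go here (every other open cell in that row sees a 7).
E9 = 5 (hidden single in row 9).
H9 = 7 (hidden single in row 9).
F9 = 2 (hidden single in row 9).
E1 = 2 (hidden single in row 1).
E2 = 9 (hidden single in column 5).
G2 = 3 (hidden single in row 2).
E3 = 3 (hidden single in row 3).
J9 = 3 (hidden single in row 9).
A9 = 9 (hidden single in column 1).
C9 = 8 (hidden single in row 9).
A2 = 8 (hidden single in row 2).
A3 = 2 (sole candidate).
H3 = 4 (sole candidate).
H2 = 2 (sole candidate).
D2 = 4 (hidden single in box 2).
C2 = 1 (sole candidate).
C8 = 4: row 8 has {2,3,5,7,8,9}; col 3 has {1,2,3,6,7,8}; box has {2,3,5,6,7,8,9} → only 4 remains.
B9 = 1 (sole candidate).
D9 = 6 (sole candidate).
G9 = 4 (sole candidate).
B2 = 6 (sole candidate).
B3 = 5 (sole candidate).
D3 = 1 (sole candidate).
J3 = 8 (sole candidate).
B6 = 9 (sole candidate).
C6 = 5 (sole candidate).
G6 = 8 (sole candidate).
J6 = 4 (sole candidate).
J7 = 1 (sole candidate).
E8 = 1: row 8 has {2,3,4,5,7,8,9}; col 5 has {2,3,5,7,8,9}; box has {2,3,5,6,7,8,9} → only 1 remains.
G8 = 6: row 8 has {1,2,3,4,5,7,8,9}; col 7 has {2,3,4,5,7,8,9}; box has {1,2,3,4,5,7,8,9} → only 6 remains.

534917682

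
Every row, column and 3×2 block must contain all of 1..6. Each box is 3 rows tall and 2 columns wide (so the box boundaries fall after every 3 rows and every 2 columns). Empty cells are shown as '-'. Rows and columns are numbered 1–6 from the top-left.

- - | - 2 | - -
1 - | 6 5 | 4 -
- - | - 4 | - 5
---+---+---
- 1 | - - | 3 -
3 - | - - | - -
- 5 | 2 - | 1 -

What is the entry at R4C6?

R1C5 = 6 (sole candidate).
R3C5 = 2 (sole candidate).
R4C4 = 6 (sole candidate).
R5C4 = 1 (sole candidate).
R5C5 = 5 (sole candidate).
R6C4 = 3 (sole candidate).
R2C6 = 3 (sole candidate).
R3C1 = 6 (sole candidate).
R3C2 = 3 (sole candidate).
R3C3 = 1 (sole candidate).
R5C3 = 4 (sole candidate).
R6C1 = 4 (sole candidate).
R6C6 = 6 (sole candidate).
R1C1 = 5 (sole candidate).
R1C2 = 4 (sole candidate).
R1C3 = 3 (sole candidate).
R1C6 = 1 (sole candidate).
R2C2 = 2 (sole candidate).
R4C1 = 2 (sole candidate).
R4C3 = 5 (sole candidate).
R4C6 = 4: row 4 has {1,2,3,5,6}; col 6 has {1,3,5,6}; box has {1,3,5,6} → only 4 remains.

4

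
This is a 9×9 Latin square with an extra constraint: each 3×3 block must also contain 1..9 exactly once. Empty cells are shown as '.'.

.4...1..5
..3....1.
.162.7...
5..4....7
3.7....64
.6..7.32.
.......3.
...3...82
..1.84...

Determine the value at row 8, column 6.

5

row 4, column 8 = 9 (sole candidate).
row 1, column 8 = 7 (sole candidate).
row 3, column 8 = 4 (sole candidate).
row 9, column 8 = 5 (sole candidate).
row 1, column 5 = 3 (hidden single in row 1).
row 2, column 5 = 4 (hidden single in row 2).
row 3, column 9 = 3 (hidden single in row 3).
row 3, column 5 = 5 (hidden single in row 3).
row 2, column 2 = 5 (hidden single in row 2).
row 2, column 1 = 7 (hidden single in row 2).
row 2, column 7 = 2 (hidden single in row 2).
row 4, column 6 = 3 (hidden single in row 4).
row 4, column 5 = 6 (hidden single in row 4).
row 4, column 7 = 1 (hidden single in row 4).
row 6, column 9 = 8 (sole candidate).
row 5, column 7 = 5 (sole candidate).
row 8, column 5 = 1 (hidden single in row 8).
row 5, column 4 = 1 (hidden single in row 5).
row 6, column 1 = 1 (hidden single in row 6).
row 6, column 3 = 4 (hidden single in row 6).
row 7, column 9 = 1 (hidden single in row 7).
row 9, column 2 = 3 (hidden single in row 9).
row 9, column 1 = 2 (hidden single in row 9).
row 1, column 3 = 2 (hidden single in row 1).
row 4, column 3 = 8 (sole candidate).
row 4, column 2 = 2 (sole candidate).
row 5, column 2 = 9 (sole candidate).
row 5, column 5 = 2 (sole candidate).
row 5, column 6 = 8 (sole candidate).
row 7, column 5 = 9 (sole candidate).
row 8, column 2 = 7 (sole candidate).
row 7, column 2 = 8 (sole candidate).
row 7, column 3 = 5 (sole candidate).
row 8, column 3 = 9 (sole candidate).
row 2, column 4 = 8 (hidden single in row 2).
row 7, column 6 = 2 (hidden single in row 7).
row 8, column 6 = 5: in row 8, 5 can only go here (every other open cell in that row sees a 5).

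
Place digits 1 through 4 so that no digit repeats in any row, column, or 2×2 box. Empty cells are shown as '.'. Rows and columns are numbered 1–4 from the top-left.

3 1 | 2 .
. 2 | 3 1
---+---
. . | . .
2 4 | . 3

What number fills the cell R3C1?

R1C4 = 4 (sole candidate).
R2C1 = 4 (sole candidate).
R3C1 = 1: row 3 has {}; col 1 has {2,3,4}; box has {2,4} → only 1 remains.

1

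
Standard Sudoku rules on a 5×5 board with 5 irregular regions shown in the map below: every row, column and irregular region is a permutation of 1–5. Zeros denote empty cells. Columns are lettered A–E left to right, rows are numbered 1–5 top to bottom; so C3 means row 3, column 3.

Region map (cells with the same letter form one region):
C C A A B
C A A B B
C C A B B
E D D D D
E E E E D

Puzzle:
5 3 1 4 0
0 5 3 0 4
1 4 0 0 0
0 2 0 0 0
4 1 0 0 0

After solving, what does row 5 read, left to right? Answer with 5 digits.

E1 = 2 (sole candidate).
A2 = 2 (sole candidate).
D2 = 1 (sole candidate).
C3 = 2 (sole candidate).
A4 = 3 (sole candidate).
D4 = 5 (sole candidate).
E4 = 1 (sole candidate).
C5 = 5: row 5 has {1,4}; col 3 has {1,2,3}; region has {1,3,4} → only 5 remains.
D5 = 2: row 5 has {1,4,5}; col 4 has {1,4,5}; region has {1,3,4,5} → only 2 remains.
E5 = 3: row 5 has {1,2,4,5}; col 5 has {1,2,4}; region has {1,2,5} → only 3 remains.

41523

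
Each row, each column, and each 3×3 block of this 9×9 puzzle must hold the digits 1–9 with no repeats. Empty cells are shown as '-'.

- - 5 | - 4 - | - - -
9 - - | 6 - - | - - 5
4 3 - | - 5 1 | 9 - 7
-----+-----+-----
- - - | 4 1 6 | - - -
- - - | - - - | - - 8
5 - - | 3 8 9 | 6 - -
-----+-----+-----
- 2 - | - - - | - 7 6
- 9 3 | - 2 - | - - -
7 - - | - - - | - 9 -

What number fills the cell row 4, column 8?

row 5, column 5 = 7: row 5 has {8}; col 5 has {1,2,4,5,8}; box has {1,3,4,6,8,9} → only 7 remains.
row 2, column 5 = 3: row 2 has {5,6,9}; col 5 has {1,2,4,5,7,8}; box has {1,4,5,6} → only 3 remains.
row 7, column 5 = 9: row 7 has {2,6,7}; col 5 has {1,2,3,4,5,7,8}; box has {2} → only 9 remains.
row 9, column 5 = 6: row 9 has {7,9}; col 5 has {1,2,3,4,5,7,8,9}; box has {2,9} → only 6 remains.
row 1, column 4 = 9: in row 1, 9 can only go here (every other open cell in that row sees a 9).
row 5, column 3 = 9: in row 5, 9 can only go here (every other open cell in that row sees a 9).
row 4, column 9 = 9: in row 4, 9 can only go here (every other open cell in that row sees a 9).
row 8, column 1 = 6: in row 8, 6 can only go here (every other open cell in that row sees a 6).
row 5, column 2 = 6: in row 5, 6 can only go here (every other open cell in that row sees a 6).
row 1, column 8 = 6: in row 1, 6 can only go here (every other open cell in that row sees a 6).
row 3, column 3 = 6: in row 3, 6 can only go here (every other open cell in that row sees a 6).
row 9, column 2 = 5: in column 2, 5 can only go here (every other open cell in that column sees a 5).
row 6, column 2 = 4: in column 2, 4 can only go here (every other open cell in that column sees a 4).
row 6, column 3 = 7: in row 6, 7 can only go here (every other open cell in that row sees a 7).
row 4, column 2 = 8: row 4 has {1,4,6,9}; col 2 has {2,3,4,5,6,9}; box has {4,5,6,7,9} → only 8 remains.
row 4, column 3 = 2: row 4 has {1,4,6,8,9}; col 3 has {3,5,6,7,9}; box has {4,5,6,7,8,9} → only 2 remains.
row 4, column 1 = 3: row 4 has {1,2,4,6,8,9}; col 1 has {4,5,6,7,9}; box has {2,4,5,6,7,8,9} → only 3 remains.
row 4, column 8 = 5: row 4 has {1,2,3,4,6,8,9}; col 8 has {6,7,9}; box has {6,8,9} → only 5 remains.

5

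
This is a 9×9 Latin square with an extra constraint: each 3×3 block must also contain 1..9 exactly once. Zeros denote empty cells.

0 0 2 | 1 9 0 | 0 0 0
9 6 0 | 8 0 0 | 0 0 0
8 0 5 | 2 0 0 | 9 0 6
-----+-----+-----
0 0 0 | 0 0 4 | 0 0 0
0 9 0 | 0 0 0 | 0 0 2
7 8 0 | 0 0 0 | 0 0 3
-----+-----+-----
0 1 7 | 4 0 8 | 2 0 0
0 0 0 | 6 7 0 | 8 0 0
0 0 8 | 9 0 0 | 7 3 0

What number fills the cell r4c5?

r6c4 = 5 (sole candidate).
r1c6 = 6 (hidden single in row 1).
r2c8 = 2 (hidden single in row 2).
r3c8 = 1 (hidden single in row 3).
r2c3 = 1 (hidden single in row 2).
r9c1 = 6 (hidden single in row 9).
r7c8 = 6 (hidden single in row 7).
r7c9 = 9 (hidden single in row 7).
r4c8 = 9 (hidden single in row 4).
r6c8 = 4 (sole candidate).
r8c8 = 5 (sole candidate).
r6c3 = 6 (sole candidate).
r6c7 = 1 (sole candidate).
r4c3 = 3 (sole candidate).
r4c4 = 7 (sole candidate).
r5c3 = 4 (sole candidate).
r5c4 = 3 (sole candidate).
r5c6 = 1 (sole candidate).
r6c5 = 2 (sole candidate).
r6c6 = 9 (sole candidate).
r8c3 = 9 (sole candidate).
r5c1 = 5 (sole candidate).
r5c7 = 6 (sole candidate).
r7c1 = 3 (sole candidate).
r7c5 = 5 (sole candidate).
r9c5 = 1 (sole candidate).
r9c6 = 2 (sole candidate).
r9c9 = 4 (sole candidate).
r1c1 = 4 (sole candidate).
r4c2 = 2 (sole candidate).
r4c7 = 5 (sole candidate).
r4c9 = 8 (sole candidate).
r5c5 = 8 (sole candidate).
r5c8 = 7 (sole candidate).
r8c1 = 2 (sole candidate).
r8c2 = 4 (sole candidate).
r8c6 = 3 (sole candidate).
r8c9 = 1 (sole candidate).
r9c2 = 5 (sole candidate).
r1c7 = 3 (sole candidate).
r1c8 = 8 (sole candidate).
r2c7 = 4 (sole candidate).
r3c6 = 7 (sole candidate).
r4c1 = 1 (sole candidate).
r4c5 = 6: row 4 has {1,2,3,4,5,7,8,9}; col 5 has {1,2,5,7,8,9}; box has {1,2,3,4,5,7,8,9} → only 6 remains.

6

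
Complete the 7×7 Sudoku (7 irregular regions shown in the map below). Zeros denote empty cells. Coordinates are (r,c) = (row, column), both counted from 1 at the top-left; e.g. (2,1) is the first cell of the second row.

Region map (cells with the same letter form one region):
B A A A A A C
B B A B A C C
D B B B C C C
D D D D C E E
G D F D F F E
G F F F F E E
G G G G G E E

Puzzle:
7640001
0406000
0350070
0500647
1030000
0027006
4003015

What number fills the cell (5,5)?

(2,1) = 2: row 2 has {4,6}; col 1 has {1,4,7}; region has {3,4,5,6,7} → only 2 remains.
(2,7) = 3: row 2 has {2,4,6}; col 7 has {1,5,6,7}; region has {1,6,7} → only 3 remains.
(3,1) = 6: row 3 has {3,5,7}; col 1 has {1,2,4,7}; region has {5} → only 6 remains.
(3,4) = 1: row 3 has {3,5,6,7}; col 4 has {3,6,7}; region has {2,3,4,5,6,7} → only 1 remains.
(4,1) = 3: row 4 has {4,5,6,7}; col 1 has {1,2,4,6,7}; region has {5,6} → only 3 remains.
(4,3) = 1: row 4 has {3,4,5,6,7}; col 3 has {2,3,4,5}; region has {3,5,6} → only 1 remains.
(4,4) = 2: row 4 has {1,3,4,5,6,7}; col 4 has {1,3,6,7}; region has {1,3,5,6} → only 2 remains.
(5,2) = 7: row 5 has {1,3}; col 2 has {3,4,5,6}; region has {1,2,3,5,6} → only 7 remains.
(5,4) = 4: row 5 has {1,3,7}; col 4 has {1,2,3,6,7}; region has {1,2,3,5,6,7} → only 4 remains.
(5,5) = 5: row 5 has {1,3,4,7}; col 5 has {6}; region has {2,3,7} → only 5 remains.

5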